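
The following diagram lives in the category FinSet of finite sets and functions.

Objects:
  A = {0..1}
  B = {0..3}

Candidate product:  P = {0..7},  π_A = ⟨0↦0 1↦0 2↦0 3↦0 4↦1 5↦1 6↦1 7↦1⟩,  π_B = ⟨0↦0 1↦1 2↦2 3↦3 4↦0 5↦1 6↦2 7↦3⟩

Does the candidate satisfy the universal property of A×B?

Answer: VALID PRODUCT

Derivation:
|A|·|B| = 2·4 = 8;  |P| = 8
Check the pairing map k ↦ (π_A(k), π_B(k)):
  0 ↦ (0,0)
  1 ↦ (0,1)
  2 ↦ (0,2)
  3 ↦ (0,3)
  4 ↦ (1,0)
  5 ↦ (1,1)
  6 ↦ (1,2)
  7 ↦ (1,3)
distinct pairs in image: 8 / 8 needed
  → bijection onto A×B; projections well-typed.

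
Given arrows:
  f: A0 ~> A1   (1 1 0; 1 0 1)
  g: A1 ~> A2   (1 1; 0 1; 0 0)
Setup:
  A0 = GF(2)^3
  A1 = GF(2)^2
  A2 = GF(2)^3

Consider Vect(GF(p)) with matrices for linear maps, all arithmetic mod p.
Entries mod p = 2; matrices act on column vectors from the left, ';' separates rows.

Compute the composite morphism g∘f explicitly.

  e0=(1,0,0) f~>(1,1) g~>(0,1,0)
  e1=(0,1,0) f~>(1,0) g~>(1,0,0)
  e2=(0,0,1) f~>(0,1) g~>(1,1,0)
composite: (0 1 1; 1 0 1; 0 0 0)

Answer: (0 1 1; 1 0 1; 0 0 0)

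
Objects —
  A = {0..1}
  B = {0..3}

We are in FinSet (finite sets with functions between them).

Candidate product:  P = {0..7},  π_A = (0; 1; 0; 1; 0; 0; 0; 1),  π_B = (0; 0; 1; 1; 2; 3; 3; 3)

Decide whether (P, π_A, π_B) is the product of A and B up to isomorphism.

|A|·|B| = 2·4 = 8;  |P| = 8
Check the pairing map k ↦ (π_A(k), π_B(k)):
  0 -> (0,0)
  1 -> (1,0)
  2 -> (0,1)
  3 -> (1,1)
  4 -> (0,2)
  5 -> (0,3)
  6 -> (0,3)  ✗ repeats pair of k=5
  7 -> (1,3)
distinct pairs in image: 7 / 8 needed
  → (0,3) hit at k=5 and k=6

Answer: NOT A VALID PRODUCT — duplicate pair at indices 6,5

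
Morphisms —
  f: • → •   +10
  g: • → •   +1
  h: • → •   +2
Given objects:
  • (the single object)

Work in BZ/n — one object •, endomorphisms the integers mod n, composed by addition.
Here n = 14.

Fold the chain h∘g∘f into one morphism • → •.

Answer: +13

Derivation:
  0 +10≡10 +1≡11 +2≡13  (mod 14)
⟦path⟧: +13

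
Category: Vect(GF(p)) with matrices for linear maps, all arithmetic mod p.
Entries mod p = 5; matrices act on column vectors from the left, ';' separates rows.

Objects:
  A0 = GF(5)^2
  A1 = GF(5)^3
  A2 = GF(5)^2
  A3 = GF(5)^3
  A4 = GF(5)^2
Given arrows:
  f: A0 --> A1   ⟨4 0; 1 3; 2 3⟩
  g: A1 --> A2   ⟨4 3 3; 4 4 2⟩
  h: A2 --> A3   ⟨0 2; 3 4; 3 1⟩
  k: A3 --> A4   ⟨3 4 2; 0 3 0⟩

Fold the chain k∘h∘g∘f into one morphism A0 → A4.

  e0=[1,0] f-->[4,1,2] g-->[0,4] h-->[3,1,4] k-->[1,3]
  e1=[0,1] f-->[0,3,3] g-->[3,3] h-->[1,1,2] k-->[1,3]
composite: ⟨1 1; 3 3⟩

Answer: ⟨1 1; 3 3⟩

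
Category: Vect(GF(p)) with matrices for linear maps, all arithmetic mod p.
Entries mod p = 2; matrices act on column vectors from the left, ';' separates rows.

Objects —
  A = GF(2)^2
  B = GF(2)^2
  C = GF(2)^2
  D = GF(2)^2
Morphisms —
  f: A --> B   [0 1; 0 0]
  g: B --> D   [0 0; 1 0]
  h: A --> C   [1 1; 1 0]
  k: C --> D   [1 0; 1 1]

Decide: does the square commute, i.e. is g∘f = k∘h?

Answer: DOES NOT COMMUTE

Trace:
Path 1 = f;g:
  e0=(1,0) f-->(0,0) g-->(0,0)
  e1=(0,1) f-->(1,0) g-->(0,1)
  ⟦path⟧₁ = [0 0; 0 1]
Path 2 = h;k:
  e0=(1,0) h-->(1,1) k-->(1,0)
  e1=(0,1) h-->(1,0) k-->(1,1)
  ⟦path⟧₂ = [1 1; 0 1]
Equal? distinct morphisms ✗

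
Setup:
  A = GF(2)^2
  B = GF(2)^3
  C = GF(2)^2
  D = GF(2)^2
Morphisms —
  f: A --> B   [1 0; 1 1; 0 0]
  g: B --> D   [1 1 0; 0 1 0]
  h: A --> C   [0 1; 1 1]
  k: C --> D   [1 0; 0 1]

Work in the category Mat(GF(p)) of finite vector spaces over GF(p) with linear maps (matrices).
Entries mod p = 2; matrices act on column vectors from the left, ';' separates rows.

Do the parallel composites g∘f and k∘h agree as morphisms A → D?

Path 1 = f;g:
  e0=⟨1,0⟩ f-->⟨1,1,0⟩ g-->⟨0,1⟩
  e1=⟨0,1⟩ f-->⟨0,1,0⟩ g-->⟨1,1⟩
  composite₁ = [0 1; 1 1]
Path 2 = h;k:
  e0=⟨1,0⟩ h-->⟨0,1⟩ k-->⟨0,1⟩
  e1=⟨0,1⟩ h-->⟨1,1⟩ k-->⟨1,1⟩
  composite₂ = [0 1; 1 1]
Equal? same morphism ✓

Answer: COMMUTES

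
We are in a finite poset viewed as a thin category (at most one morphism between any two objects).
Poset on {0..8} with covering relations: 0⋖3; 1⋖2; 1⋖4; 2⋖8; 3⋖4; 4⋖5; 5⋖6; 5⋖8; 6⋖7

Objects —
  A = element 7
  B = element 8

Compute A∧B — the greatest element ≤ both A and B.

Common predecessors of 7,8: {0,1,3,4,5}
  0 <= 5
  1 <= 5
  3 <= 5
  4 <= 5
  5 <= 5
glb = 5

Answer: A∧B = 5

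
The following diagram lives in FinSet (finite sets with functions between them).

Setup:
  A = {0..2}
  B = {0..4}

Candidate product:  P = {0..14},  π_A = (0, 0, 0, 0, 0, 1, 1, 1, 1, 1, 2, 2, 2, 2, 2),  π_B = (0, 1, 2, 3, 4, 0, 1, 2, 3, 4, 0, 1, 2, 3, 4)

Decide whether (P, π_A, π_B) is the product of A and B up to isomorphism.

Answer: VALID PRODUCT

Trace:
|A|·|B| = 3·5 = 15;  |P| = 15
Check the pairing map k ↦ (π_A(k), π_B(k)):
  0 -> (0,0)
  1 -> (0,1)
  2 -> (0,2)
  3 -> (0,3)
  4 -> (0,4)
  5 -> (1,0)
  6 -> (1,1)
  7 -> (1,2)
  8 -> (1,3)
  9 -> (1,4)
  10 -> (2,0)
  11 -> (2,1)
  12 -> (2,2)
  13 -> (2,3)
  14 -> (2,4)
distinct pairs in image: 15 / 15 needed
  → bijection onto A×B; projections well-typed.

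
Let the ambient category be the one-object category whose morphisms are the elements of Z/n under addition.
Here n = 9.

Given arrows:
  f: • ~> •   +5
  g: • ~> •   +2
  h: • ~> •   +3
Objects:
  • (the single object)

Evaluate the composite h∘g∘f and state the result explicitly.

  0 +5≡5 +2≡7 +3≡1  (mod 9)
⟦path⟧: +1

Answer: +1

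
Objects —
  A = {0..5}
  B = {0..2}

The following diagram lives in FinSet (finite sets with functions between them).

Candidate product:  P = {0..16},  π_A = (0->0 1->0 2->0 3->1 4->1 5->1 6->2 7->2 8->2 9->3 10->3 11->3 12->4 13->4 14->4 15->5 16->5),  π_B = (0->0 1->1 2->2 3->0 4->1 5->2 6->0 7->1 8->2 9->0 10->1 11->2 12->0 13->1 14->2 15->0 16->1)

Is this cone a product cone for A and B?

Answer: NOT A VALID PRODUCT — |P|=17 ≠ |A|·|B|=18

Derivation:
|A|·|B| = 6·3 = 18;  |P| = 17
  → cardinalities differ; no bijection possible.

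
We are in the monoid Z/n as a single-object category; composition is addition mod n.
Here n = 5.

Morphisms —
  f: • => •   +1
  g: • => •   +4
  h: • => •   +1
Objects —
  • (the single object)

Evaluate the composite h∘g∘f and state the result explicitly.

Answer: +1

Trace:
  0 +1≡1 +4≡0 +1≡1  (mod 5)
⟦path⟧: +1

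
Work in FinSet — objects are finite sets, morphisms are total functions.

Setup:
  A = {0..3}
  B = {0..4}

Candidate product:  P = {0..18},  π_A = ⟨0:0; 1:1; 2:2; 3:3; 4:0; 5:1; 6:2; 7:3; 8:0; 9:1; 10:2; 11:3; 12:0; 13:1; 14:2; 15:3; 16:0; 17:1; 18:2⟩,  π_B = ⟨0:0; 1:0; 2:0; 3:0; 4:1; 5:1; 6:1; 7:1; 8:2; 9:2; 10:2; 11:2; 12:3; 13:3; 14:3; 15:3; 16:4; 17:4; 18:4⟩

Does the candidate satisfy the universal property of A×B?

|A|·|B| = 4·5 = 20;  |P| = 19
  → cardinalities differ; no bijection possible.

Answer: NOT A VALID PRODUCT — |P|=19 ≠ |A|·|B|=20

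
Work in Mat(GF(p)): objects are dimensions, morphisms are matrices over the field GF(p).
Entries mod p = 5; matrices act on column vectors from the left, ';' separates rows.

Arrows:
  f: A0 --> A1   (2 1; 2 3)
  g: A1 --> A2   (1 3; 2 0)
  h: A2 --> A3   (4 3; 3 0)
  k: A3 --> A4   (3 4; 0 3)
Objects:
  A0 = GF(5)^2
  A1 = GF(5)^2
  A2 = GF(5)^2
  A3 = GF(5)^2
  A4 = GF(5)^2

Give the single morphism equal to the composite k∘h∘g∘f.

Answer: (3 3; 2 0)

Derivation:
  e0=[1,0] f-->[2,2] g-->[3,4] h-->[4,4] k-->[3,2]
  e1=[0,1] f-->[1,3] g-->[0,2] h-->[1,0] k-->[3,0]
composite: (3 3; 2 0)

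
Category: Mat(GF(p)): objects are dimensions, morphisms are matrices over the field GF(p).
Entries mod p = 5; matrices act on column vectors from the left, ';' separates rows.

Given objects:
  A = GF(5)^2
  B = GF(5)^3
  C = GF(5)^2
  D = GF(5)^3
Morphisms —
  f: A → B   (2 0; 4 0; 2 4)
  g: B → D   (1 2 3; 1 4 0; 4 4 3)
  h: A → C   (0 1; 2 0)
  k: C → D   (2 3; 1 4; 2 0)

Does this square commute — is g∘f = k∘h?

Answer: DOES NOT COMMUTE

Work:
1) trace f;g:
  e0=⟨1,0⟩ f→⟨2,4,2⟩ g→⟨1,3,0⟩
  e1=⟨0,1⟩ f→⟨0,0,4⟩ g→⟨2,0,2⟩
  result₁ = (1 2; 3 0; 0 2)
2) trace h;k:
  e0=⟨1,0⟩ h→⟨0,2⟩ k→⟨1,3,0⟩
  e1=⟨0,1⟩ h→⟨1,0⟩ k→⟨2,1,2⟩
  result₂ = (1 2; 3 1; 0 2)
Equal? differ; not commutative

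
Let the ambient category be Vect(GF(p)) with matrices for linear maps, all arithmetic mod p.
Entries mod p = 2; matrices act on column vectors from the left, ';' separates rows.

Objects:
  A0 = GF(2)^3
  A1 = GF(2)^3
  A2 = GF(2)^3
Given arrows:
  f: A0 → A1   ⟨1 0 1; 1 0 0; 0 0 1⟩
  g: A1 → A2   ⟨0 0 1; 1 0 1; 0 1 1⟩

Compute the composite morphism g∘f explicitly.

Answer: ⟨0 0 1; 1 0 0; 1 0 1⟩

Work:
  e0=[1,0,0] f→[1,1,0] g→[0,1,1]
  e1=[0,1,0] f→[0,0,0] g→[0,0,0]
  e2=[0,0,1] f→[1,0,1] g→[1,0,1]
⟦path⟧: ⟨0 0 1; 1 0 0; 1 0 1⟩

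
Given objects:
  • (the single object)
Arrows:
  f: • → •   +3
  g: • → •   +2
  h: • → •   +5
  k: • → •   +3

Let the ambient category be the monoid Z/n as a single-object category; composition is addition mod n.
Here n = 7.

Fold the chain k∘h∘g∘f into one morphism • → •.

Answer: +6

Work:
  0 +3≡3 +2≡5 +5≡3 +3≡6  (mod 7)
result: +6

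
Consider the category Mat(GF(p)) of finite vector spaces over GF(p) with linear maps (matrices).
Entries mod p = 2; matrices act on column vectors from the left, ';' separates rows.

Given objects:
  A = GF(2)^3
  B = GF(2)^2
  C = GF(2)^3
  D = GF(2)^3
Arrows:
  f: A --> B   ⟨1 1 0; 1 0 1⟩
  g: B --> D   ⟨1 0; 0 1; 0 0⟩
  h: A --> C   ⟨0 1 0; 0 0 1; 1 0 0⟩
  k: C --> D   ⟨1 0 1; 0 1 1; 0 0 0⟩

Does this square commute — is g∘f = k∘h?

Path 1 = f;g:
  e0=[1,0,0] f-->[1,1] g-->[1,1,0]
  e1=[0,1,0] f-->[1,0] g-->[1,0,0]
  e2=[0,0,1] f-->[0,1] g-->[0,1,0]
  result₁ = ⟨1 1 0; 1 0 1; 0 0 0⟩
Path 2 = h;k:
  e0=[1,0,0] h-->[0,0,1] k-->[1,1,0]
  e1=[0,1,0] h-->[1,0,0] k-->[1,0,0]
  e2=[0,0,1] h-->[0,1,0] k-->[0,1,0]
  result₂ = ⟨1 1 0; 1 0 1; 0 0 0⟩
Equal? equal; square commutes

Answer: COMMUTES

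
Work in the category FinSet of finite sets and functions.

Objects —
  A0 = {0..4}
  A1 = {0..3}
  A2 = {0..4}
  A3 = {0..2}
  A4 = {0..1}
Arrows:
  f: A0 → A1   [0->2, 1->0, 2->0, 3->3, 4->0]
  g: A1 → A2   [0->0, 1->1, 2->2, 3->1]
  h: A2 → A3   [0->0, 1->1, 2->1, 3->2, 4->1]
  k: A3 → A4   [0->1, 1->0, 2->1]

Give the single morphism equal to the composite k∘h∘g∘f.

Answer: [0->0, 1->1, 2->1, 3->0, 4->1]

Trace:
  0 f→2 g→2 h→1 k→0
  1 f→0 g→0 h→0 k→1
  2 f→0 g→0 h→0 k→1
  3 f→3 g→1 h→1 k→0
  4 f→0 g→0 h→0 k→1
⟦path⟧: [0->0, 1->1, 2->1, 3->0, 4->1]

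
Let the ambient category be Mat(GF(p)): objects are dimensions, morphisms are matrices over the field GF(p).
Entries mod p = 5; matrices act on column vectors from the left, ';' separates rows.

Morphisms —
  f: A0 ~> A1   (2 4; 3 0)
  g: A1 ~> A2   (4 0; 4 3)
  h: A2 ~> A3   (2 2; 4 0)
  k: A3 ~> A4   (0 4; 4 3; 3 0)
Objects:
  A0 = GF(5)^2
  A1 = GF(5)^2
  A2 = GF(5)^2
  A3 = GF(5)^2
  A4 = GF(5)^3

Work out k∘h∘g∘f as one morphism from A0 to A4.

Answer: (3 1; 1 3; 0 2)

Trace:
  e0=⟨1,0⟩ f~>⟨2,3⟩ g~>⟨3,2⟩ h~>⟨0,2⟩ k~>⟨3,1,0⟩
  e1=⟨0,1⟩ f~>⟨4,0⟩ g~>⟨1,1⟩ h~>⟨4,4⟩ k~>⟨1,3,2⟩
result: (3 1; 1 3; 0 2)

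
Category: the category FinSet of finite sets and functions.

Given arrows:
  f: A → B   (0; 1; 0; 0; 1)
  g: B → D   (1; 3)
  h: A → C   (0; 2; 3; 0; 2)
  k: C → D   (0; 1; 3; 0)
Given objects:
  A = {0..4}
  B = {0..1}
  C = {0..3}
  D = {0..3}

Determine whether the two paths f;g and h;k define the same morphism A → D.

Answer: DOES NOT COMMUTE

Trace:
Path 1 = f;g:
  0 f→0 g→1
  1 f→1 g→3
  2 f→0 g→1
  3 f→0 g→1
  4 f→1 g→3
  composite₁ = (1; 3; 1; 1; 3)
Path 2 = h;k:
  0 h→0 k→0
  1 h→2 k→3
  2 h→3 k→0
  3 h→0 k→0
  4 h→2 k→3
  composite₂ = (0; 3; 0; 0; 3)
Equal? NO — does not commute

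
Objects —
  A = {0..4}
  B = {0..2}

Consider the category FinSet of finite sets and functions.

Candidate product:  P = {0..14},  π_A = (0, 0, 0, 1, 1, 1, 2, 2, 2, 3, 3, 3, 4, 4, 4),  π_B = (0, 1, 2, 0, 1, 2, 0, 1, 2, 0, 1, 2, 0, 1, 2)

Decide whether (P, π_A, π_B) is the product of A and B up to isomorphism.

Answer: VALID PRODUCT

Work:
|A|·|B| = 5·3 = 15;  |P| = 15
Check the pairing map k ↦ (π_A(k), π_B(k)):
  0 -> (0,0)
  1 -> (0,1)
  2 -> (0,2)
  3 -> (1,0)
  4 -> (1,1)
  5 -> (1,2)
  6 -> (2,0)
  7 -> (2,1)
  8 -> (2,2)
  9 -> (3,0)
  10 -> (3,1)
  11 -> (3,2)
  12 -> (4,0)
  13 -> (4,1)
  14 -> (4,2)
distinct pairs in image: 15 / 15 needed
  → bijection onto A×B; projections well-typed.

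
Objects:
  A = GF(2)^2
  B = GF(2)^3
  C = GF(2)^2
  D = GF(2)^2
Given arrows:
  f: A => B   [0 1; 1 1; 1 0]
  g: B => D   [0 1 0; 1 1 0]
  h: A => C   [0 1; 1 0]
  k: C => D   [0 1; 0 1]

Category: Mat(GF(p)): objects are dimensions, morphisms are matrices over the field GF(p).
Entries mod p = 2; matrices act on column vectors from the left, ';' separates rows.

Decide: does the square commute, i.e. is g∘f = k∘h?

Answer: DOES NOT COMMUTE

Derivation:
1) trace f;g:
  e0=⟨1,0⟩ f=>⟨0,1,1⟩ g=>⟨1,1⟩
  e1=⟨0,1⟩ f=>⟨1,1,0⟩ g=>⟨1,0⟩
  ⟦path⟧₁ = [1 1; 1 0]
2) trace h;k:
  e0=⟨1,0⟩ h=>⟨0,1⟩ k=>⟨1,1⟩
  e1=⟨0,1⟩ h=>⟨1,0⟩ k=>⟨0,0⟩
  ⟦path⟧₂ = [1 0; 1 0]
Equal? distinct morphisms ✗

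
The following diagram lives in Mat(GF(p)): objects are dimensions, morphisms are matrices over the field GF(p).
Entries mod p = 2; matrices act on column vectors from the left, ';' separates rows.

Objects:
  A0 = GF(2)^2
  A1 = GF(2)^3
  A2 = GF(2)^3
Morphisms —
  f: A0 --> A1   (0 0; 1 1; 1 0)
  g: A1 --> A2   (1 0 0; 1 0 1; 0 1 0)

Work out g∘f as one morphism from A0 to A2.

Answer: (0 0; 1 0; 1 1)

Work:
  e0=[1,0] f-->[0,1,1] g-->[0,1,1]
  e1=[0,1] f-->[0,1,0] g-->[0,0,1]
composite: (0 0; 1 0; 1 1)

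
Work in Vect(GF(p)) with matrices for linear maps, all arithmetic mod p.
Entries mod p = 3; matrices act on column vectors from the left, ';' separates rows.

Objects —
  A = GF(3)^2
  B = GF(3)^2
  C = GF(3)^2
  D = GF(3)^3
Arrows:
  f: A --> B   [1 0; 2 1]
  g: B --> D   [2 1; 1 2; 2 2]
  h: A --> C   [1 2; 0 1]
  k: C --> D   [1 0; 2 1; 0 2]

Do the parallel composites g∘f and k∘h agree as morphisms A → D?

Answer: DOES NOT COMMUTE

Trace:
Path 1 = f;g:
  e0=(1,0) f-->(1,2) g-->(1,2,0)
  e1=(0,1) f-->(0,1) g-->(1,2,2)
  result₁ = [1 1; 2 2; 0 2]
Path 2 = h;k:
  e0=(1,0) h-->(1,0) k-->(1,2,0)
  e1=(0,1) h-->(2,1) k-->(2,2,2)
  result₂ = [1 2; 2 2; 0 2]
Equal? NO — does not commute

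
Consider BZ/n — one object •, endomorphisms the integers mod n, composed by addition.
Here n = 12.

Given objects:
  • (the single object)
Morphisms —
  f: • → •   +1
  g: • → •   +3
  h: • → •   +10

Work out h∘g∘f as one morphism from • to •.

Answer: +2

Trace:
  0 +1≡1 +3≡4 +10≡2  (mod 12)
result: +2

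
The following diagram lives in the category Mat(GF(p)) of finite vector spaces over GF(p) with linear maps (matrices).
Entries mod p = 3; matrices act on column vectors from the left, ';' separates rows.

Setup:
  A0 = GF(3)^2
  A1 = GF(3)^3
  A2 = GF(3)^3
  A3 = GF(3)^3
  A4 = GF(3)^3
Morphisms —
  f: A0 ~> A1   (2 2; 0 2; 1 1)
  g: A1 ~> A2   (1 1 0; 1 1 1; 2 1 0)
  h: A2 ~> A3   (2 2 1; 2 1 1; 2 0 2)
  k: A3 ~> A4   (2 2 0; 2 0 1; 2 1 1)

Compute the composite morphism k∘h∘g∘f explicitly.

Answer: (2 2; 1 2; 0 0)

Trace:
  e0=⟨1,0⟩ f~>⟨2,0,1⟩ g~>⟨2,0,1⟩ h~>⟨2,2,0⟩ k~>⟨2,1,0⟩
  e1=⟨0,1⟩ f~>⟨2,2,1⟩ g~>⟨1,2,0⟩ h~>⟨0,1,2⟩ k~>⟨2,2,0⟩
composite: (2 2; 1 2; 0 0)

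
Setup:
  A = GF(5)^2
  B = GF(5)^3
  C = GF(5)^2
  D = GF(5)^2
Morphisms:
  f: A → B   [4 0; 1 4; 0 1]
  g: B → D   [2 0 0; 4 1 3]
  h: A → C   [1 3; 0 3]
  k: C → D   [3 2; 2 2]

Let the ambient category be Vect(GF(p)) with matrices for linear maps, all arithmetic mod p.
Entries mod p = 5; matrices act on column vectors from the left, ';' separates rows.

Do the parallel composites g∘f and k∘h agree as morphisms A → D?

Along f;g (path 1):
  e0=(1,0) f→(4,1,0) g→(3,2)
  e1=(0,1) f→(0,4,1) g→(0,2)
  ⟦path⟧₁ = [3 0; 2 2]
Along h;k (path 2):
  e0=(1,0) h→(1,0) k→(3,2)
  e1=(0,1) h→(3,3) k→(0,2)
  ⟦path⟧₂ = [3 0; 2 2]
Equal? equal; square commutes

Answer: COMMUTES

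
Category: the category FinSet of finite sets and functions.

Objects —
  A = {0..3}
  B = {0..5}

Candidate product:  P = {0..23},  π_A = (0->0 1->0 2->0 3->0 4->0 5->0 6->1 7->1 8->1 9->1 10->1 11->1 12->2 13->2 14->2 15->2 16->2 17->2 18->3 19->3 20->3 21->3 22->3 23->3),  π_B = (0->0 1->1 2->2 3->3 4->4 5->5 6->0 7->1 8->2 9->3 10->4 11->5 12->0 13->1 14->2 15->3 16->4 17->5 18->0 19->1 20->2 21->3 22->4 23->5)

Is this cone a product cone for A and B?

Answer: VALID PRODUCT

Trace:
|A|·|B| = 4·6 = 24;  |P| = 24
Check the pairing map k ↦ (π_A(k), π_B(k)):
  0 -> (0,0)
  1 -> (0,1)
  2 -> (0,2)
  3 -> (0,3)
  4 -> (0,4)
  5 -> (0,5)
  6 -> (1,0)
  7 -> (1,1)
  8 -> (1,2)
  9 -> (1,3)
  10 -> (1,4)
  11 -> (1,5)
  12 -> (2,0)
  13 -> (2,1)
  14 -> (2,2)
  15 -> (2,3)
  16 -> (2,4)
  17 -> (2,5)
  18 -> (3,0)
  19 -> (3,1)
  20 -> (3,2)
  21 -> (3,3)
  22 -> (3,4)
  23 -> (3,5)
distinct pairs in image: 24 / 24 needed
  → bijection onto A×B; projections well-typed.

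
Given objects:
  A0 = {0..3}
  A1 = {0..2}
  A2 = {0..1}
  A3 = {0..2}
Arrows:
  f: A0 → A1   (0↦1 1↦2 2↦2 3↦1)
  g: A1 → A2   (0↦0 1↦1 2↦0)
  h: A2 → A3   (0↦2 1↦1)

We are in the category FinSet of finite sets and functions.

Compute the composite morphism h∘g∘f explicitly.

Answer: (0↦1 1↦2 2↦2 3↦1)

Trace:
  0 f→1 g→1 h→1
  1 f→2 g→0 h→2
  2 f→2 g→0 h→2
  3 f→1 g→1 h→1
composite: (0↦1 1↦2 2↦2 3↦1)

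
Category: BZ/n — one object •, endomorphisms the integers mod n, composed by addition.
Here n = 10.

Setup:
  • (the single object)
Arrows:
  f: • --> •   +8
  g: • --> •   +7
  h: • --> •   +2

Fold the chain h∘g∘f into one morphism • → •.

  0 +8≡8 +7≡5 +2≡7  (mod 10)
⟦path⟧: +7

Answer: +7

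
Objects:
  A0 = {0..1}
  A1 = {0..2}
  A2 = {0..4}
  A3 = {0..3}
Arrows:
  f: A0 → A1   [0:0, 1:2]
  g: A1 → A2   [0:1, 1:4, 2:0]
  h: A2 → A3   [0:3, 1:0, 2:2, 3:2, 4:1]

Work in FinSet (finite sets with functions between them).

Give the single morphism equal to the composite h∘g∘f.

Answer: [0:0, 1:3]

Trace:
  0 f→0 g→1 h→0
  1 f→2 g→0 h→3
⟦path⟧: [0:0, 1:3]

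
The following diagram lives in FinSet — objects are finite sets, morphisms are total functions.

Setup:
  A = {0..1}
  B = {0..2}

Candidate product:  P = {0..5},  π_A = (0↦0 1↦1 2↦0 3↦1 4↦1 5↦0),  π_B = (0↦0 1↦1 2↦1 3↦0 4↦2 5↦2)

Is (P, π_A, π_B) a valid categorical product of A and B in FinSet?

Answer: VALID PRODUCT

Derivation:
|A|·|B| = 2·3 = 6;  |P| = 6
Check the pairing map k ↦ (π_A(k), π_B(k)):
  0 ↦ (0,0)
  1 ↦ (1,1)
  2 ↦ (0,1)
  3 ↦ (1,0)
  4 ↦ (1,2)
  5 ↦ (0,2)
distinct pairs in image: 6 / 6 needed
  → bijection onto A×B; projections well-typed.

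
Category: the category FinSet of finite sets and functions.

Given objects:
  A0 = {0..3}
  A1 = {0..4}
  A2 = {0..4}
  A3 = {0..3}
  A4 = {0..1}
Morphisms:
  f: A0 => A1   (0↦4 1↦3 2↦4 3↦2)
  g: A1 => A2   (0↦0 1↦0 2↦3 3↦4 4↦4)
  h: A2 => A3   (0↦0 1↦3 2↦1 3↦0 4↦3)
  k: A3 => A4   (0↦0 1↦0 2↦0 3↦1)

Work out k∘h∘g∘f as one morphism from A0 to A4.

Answer: (0↦1 1↦1 2↦1 3↦0)

Trace:
  0 f=>4 g=>4 h=>3 k=>1
  1 f=>3 g=>4 h=>3 k=>1
  2 f=>4 g=>4 h=>3 k=>1
  3 f=>2 g=>3 h=>0 k=>0
⟦path⟧: (0↦1 1↦1 2↦1 3↦0)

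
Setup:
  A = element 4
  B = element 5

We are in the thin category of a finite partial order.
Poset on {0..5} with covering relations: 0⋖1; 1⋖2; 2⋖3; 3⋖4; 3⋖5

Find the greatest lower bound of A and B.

{x : x⊑A ∧ x⊑B} = {0,1,2,3}  (A=4, B=5)
  0 ⊑ 3
  1 ⊑ 3
  2 ⊑ 3
  3 ⊑ 3
glb = 3

Answer: A∧B = 3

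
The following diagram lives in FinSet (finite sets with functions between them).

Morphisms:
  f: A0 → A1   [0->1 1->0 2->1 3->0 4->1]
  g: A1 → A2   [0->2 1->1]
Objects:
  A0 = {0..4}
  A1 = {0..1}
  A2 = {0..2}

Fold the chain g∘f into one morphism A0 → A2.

  0 f→1 g→1
  1 f→0 g→2
  2 f→1 g→1
  3 f→0 g→2
  4 f→1 g→1
⟦path⟧: [0->1 1->2 2->1 3->2 4->1]

Answer: [0->1 1->2 2->1 3->2 4->1]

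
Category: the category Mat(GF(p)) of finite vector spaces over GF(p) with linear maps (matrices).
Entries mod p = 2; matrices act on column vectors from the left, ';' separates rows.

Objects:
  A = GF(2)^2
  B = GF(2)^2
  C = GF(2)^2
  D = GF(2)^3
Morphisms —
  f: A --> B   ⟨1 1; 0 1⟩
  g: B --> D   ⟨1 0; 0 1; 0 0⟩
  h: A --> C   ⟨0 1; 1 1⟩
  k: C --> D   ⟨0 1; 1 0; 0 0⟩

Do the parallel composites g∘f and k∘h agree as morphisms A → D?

Path 1 = f;g:
  e0=⟨1,0⟩ f-->⟨1,0⟩ g-->⟨1,0,0⟩
  e1=⟨0,1⟩ f-->⟨1,1⟩ g-->⟨1,1,0⟩
  composite₁ = ⟨1 1; 0 1; 0 0⟩
Path 2 = h;k:
  e0=⟨1,0⟩ h-->⟨0,1⟩ k-->⟨1,0,0⟩
  e1=⟨0,1⟩ h-->⟨1,1⟩ k-->⟨1,1,0⟩
  composite₂ = ⟨1 1; 0 1; 0 0⟩
Equal? equal; square commutes

Answer: COMMUTES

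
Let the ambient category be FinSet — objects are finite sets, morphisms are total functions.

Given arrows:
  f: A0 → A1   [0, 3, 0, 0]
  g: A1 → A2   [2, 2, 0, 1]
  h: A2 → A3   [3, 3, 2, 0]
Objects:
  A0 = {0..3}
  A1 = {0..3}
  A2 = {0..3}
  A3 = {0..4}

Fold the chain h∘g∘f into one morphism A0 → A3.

  0 f→0 g→2 h→2
  1 f→3 g→1 h→3
  2 f→0 g→2 h→2
  3 f→0 g→2 h→2
result: [2, 3, 2, 2]

Answer: [2, 3, 2, 2]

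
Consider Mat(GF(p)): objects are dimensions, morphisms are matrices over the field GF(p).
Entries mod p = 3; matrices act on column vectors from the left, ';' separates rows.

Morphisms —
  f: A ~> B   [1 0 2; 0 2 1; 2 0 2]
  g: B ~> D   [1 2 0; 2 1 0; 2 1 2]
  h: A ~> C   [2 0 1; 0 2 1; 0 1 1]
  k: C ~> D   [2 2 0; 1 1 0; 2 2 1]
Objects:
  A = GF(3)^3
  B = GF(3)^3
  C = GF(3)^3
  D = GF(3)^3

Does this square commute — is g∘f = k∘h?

Answer: DOES NOT COMMUTE

Work:
Path 1 = f;g:
  e0=(1,0,0) f~>(1,0,2) g~>(1,2,0)
  e1=(0,1,0) f~>(0,2,0) g~>(1,2,2)
  e2=(0,0,1) f~>(2,1,2) g~>(1,2,0)
  composite₁ = [1 1 1; 2 2 2; 0 2 0]
Path 2 = h;k:
  e0=(1,0,0) h~>(2,0,0) k~>(1,2,1)
  e1=(0,1,0) h~>(0,2,1) k~>(1,2,2)
  e2=(0,0,1) h~>(1,1,1) k~>(1,2,2)
  composite₂ = [1 1 1; 2 2 2; 1 2 2]
Equal? NO — does not commute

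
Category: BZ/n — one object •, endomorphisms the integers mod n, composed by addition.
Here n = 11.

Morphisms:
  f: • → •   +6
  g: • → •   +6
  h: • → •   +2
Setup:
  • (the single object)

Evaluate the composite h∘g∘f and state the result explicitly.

  0 +6≡6 +6≡1 +2≡3  (mod 11)
⟦path⟧: +3

Answer: +3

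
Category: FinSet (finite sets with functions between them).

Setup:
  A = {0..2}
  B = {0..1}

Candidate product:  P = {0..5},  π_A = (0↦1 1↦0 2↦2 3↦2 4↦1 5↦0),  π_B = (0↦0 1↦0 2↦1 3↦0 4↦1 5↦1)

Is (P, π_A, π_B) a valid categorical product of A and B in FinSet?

|A|·|B| = 3·2 = 6;  |P| = 6
Check the pairing map k ↦ (π_A(k), π_B(k)):
  0 ↦ (1,0)
  1 ↦ (0,0)
  2 ↦ (2,1)
  3 ↦ (2,0)
  4 ↦ (1,1)
  5 ↦ (0,1)
distinct pairs in image: 6 / 6 needed
  → bijection onto A×B; projections well-typed.

Answer: VALID PRODUCT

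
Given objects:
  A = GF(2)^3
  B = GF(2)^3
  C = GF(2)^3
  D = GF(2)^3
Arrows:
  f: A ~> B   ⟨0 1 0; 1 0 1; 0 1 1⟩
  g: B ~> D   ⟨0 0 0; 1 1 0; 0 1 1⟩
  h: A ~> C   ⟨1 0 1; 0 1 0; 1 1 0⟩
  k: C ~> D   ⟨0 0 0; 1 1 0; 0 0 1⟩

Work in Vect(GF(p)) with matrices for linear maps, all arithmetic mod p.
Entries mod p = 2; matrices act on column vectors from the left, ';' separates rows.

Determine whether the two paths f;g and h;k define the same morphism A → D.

Answer: COMMUTES

Derivation:
Along f;g (path 1):
  e0=[1,0,0] f~>[0,1,0] g~>[0,1,1]
  e1=[0,1,0] f~>[1,0,1] g~>[0,1,1]
  e2=[0,0,1] f~>[0,1,1] g~>[0,1,0]
  ⟦path⟧₁ = ⟨0 0 0; 1 1 1; 1 1 0⟩
Along h;k (path 2):
  e0=[1,0,0] h~>[1,0,1] k~>[0,1,1]
  e1=[0,1,0] h~>[0,1,1] k~>[0,1,1]
  e2=[0,0,1] h~>[1,0,0] k~>[0,1,0]
  ⟦path⟧₂ = ⟨0 0 0; 1 1 1; 1 1 0⟩
Equal? same morphism ✓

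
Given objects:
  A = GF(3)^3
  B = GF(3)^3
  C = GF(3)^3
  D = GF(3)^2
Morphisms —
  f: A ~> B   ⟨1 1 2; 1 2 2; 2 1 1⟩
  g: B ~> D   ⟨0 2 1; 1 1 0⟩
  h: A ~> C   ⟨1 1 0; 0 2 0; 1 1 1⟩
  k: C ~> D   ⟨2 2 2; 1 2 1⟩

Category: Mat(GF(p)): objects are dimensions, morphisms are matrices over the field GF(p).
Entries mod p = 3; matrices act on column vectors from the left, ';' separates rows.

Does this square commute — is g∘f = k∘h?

Answer: COMMUTES

Work:
Path 1 = f;g:
  e0=(1,0,0) f~>(1,1,2) g~>(1,2)
  e1=(0,1,0) f~>(1,2,1) g~>(2,0)
  e2=(0,0,1) f~>(2,2,1) g~>(2,1)
  composite₁ = ⟨1 2 2; 2 0 1⟩
Path 2 = h;k:
  e0=(1,0,0) h~>(1,0,1) k~>(1,2)
  e1=(0,1,0) h~>(1,2,1) k~>(2,0)
  e2=(0,0,1) h~>(0,0,1) k~>(2,1)
  composite₂ = ⟨1 2 2; 2 0 1⟩
Equal? equal; square commutes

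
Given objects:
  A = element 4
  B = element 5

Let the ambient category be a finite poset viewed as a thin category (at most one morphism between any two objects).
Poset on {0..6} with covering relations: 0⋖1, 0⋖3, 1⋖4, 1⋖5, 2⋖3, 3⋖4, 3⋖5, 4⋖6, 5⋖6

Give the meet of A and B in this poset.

Answer: NO MEET EXISTS

Work:
Lower bounds of A=4 and B=5: {0,1,2,3}
  maximal lower bounds 1 and 3 are incomparable: neither 1<=3 nor 3<=1
→ no greatest lower bound exists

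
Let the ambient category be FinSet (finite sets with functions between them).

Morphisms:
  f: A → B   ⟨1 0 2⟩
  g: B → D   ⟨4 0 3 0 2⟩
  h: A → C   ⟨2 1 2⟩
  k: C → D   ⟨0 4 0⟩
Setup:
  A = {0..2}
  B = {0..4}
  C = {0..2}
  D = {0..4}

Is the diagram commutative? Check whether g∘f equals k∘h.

Answer: DOES NOT COMMUTE

Work:
Path 1 = f;g:
  0 f→1 g→0
  1 f→0 g→4
  2 f→2 g→3
  result₁ = ⟨0 4 3⟩
Path 2 = h;k:
  0 h→2 k→0
  1 h→1 k→4
  2 h→2 k→0
  result₂ = ⟨0 4 0⟩
Equal? NO — does not commute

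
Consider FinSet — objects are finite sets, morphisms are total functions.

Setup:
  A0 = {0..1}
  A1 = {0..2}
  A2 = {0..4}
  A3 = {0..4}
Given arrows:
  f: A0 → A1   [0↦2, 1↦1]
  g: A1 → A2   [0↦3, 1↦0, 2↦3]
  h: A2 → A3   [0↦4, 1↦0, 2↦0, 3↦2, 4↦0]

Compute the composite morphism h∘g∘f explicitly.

  0 f→2 g→3 h→2
  1 f→1 g→0 h→4
⟦path⟧: [0↦2, 1↦4]

Answer: [0↦2, 1↦4]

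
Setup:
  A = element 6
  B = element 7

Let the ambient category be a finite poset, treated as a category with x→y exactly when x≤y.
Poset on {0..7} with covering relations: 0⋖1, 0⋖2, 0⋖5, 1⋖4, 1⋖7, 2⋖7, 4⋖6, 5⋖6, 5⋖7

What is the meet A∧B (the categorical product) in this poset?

{x : x≤A ∧ x≤B} = {0,1,5}  (A=6, B=7)
  maximal lower bounds 1 and 5 are incomparable: neither 1≤5 nor 5≤1
→ no greatest lower bound exists

Answer: NO MEET EXISTS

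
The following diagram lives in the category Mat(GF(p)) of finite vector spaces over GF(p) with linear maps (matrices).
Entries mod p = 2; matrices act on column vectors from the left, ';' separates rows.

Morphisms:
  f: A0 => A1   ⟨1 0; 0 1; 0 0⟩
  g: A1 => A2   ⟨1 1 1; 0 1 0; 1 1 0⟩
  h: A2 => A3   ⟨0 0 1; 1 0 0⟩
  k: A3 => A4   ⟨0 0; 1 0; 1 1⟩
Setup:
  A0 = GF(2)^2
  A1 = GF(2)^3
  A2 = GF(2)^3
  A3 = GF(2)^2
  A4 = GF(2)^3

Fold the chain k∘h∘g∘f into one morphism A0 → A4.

Answer: ⟨0 0; 1 1; 0 0⟩

Work:
  e0=[1,0] f=>[1,0,0] g=>[1,0,1] h=>[1,1] k=>[0,1,0]
  e1=[0,1] f=>[0,1,0] g=>[1,1,1] h=>[1,1] k=>[0,1,0]
result: ⟨0 0; 1 1; 0 0⟩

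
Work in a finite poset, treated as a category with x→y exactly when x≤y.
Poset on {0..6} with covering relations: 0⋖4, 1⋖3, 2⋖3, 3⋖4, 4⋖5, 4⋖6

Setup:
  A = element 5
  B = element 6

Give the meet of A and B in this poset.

Answer: A∧B = 4

Trace:
Lower bounds of A=5 and B=6: {0,1,2,3,4}
  0 <= 4
  1 <= 4
  2 <= 4
  3 <= 4
  4 <= 4
glb = 4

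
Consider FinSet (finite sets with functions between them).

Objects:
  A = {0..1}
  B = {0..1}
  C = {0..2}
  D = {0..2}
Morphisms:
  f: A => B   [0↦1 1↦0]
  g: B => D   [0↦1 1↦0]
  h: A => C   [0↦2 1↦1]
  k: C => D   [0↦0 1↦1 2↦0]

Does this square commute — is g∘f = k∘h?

Answer: COMMUTES

Derivation:
1) trace f;g:
  0 f=>1 g=>0
  1 f=>0 g=>1
  result₁ = [0↦0 1↦1]
2) trace h;k:
  0 h=>2 k=>0
  1 h=>1 k=>1
  result₂ = [0↦0 1↦1]
Equal? YES — commutes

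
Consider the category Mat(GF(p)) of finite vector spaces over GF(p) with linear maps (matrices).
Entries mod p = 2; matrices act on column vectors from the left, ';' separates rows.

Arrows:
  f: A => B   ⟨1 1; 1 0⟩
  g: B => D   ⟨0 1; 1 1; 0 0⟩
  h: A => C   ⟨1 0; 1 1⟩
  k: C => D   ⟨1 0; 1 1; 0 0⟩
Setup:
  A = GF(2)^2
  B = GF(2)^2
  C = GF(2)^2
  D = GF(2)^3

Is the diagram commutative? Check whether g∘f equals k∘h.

1) trace f;g:
  e0=[1,0] f=>[1,1] g=>[1,0,0]
  e1=[0,1] f=>[1,0] g=>[0,1,0]
  result₁ = ⟨1 0; 0 1; 0 0⟩
2) trace h;k:
  e0=[1,0] h=>[1,1] k=>[1,0,0]
  e1=[0,1] h=>[0,1] k=>[0,1,0]
  result₂ = ⟨1 0; 0 1; 0 0⟩
Equal? YES — commutes

Answer: COMMUTES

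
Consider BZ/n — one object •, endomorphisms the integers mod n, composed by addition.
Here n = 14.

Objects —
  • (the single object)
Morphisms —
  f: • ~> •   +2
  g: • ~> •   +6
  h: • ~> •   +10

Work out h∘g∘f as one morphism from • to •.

  0 +2≡2 +6≡8 +10≡4  (mod 14)
⟦path⟧: +4

Answer: +4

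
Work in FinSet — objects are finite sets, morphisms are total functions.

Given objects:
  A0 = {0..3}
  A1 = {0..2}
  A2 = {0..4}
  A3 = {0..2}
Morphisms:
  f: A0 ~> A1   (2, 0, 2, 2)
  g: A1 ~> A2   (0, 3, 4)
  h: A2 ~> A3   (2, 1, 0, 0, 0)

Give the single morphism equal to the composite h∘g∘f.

Answer: (0, 2, 0, 0)

Trace:
  0 f~>2 g~>4 h~>0
  1 f~>0 g~>0 h~>2
  2 f~>2 g~>4 h~>0
  3 f~>2 g~>4 h~>0
⟦path⟧: (0, 2, 0, 0)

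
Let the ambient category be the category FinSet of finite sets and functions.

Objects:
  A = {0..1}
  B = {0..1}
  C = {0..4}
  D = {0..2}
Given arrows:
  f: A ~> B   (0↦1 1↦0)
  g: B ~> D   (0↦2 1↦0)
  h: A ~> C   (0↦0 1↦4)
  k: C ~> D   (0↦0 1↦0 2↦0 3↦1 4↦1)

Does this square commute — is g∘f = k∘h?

1) trace f;g:
  0 f~>1 g~>0
  1 f~>0 g~>2
  composite₁ = (0↦0 1↦2)
2) trace h;k:
  0 h~>0 k~>0
  1 h~>4 k~>1
  composite₂ = (0↦0 1↦1)
Equal? NO — does not commute

Answer: DOES NOT COMMUTE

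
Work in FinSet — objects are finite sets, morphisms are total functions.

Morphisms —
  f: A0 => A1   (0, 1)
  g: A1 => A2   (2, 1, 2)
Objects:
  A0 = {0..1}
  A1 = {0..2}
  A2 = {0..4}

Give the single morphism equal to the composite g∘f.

Answer: (2, 1)

Derivation:
  0 f=>0 g=>2
  1 f=>1 g=>1
⟦path⟧: (2, 1)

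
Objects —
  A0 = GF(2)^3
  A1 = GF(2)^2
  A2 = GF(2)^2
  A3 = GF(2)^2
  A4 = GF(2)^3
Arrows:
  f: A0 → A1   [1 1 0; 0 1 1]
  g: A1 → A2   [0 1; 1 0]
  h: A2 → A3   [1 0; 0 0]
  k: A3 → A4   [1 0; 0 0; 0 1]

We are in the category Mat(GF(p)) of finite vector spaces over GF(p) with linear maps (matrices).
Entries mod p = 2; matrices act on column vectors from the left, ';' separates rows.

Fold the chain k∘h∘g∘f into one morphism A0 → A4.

Answer: [0 1 1; 0 0 0; 0 0 0]

Trace:
  e0=⟨1,0,0⟩ f→⟨1,0⟩ g→⟨0,1⟩ h→⟨0,0⟩ k→⟨0,0,0⟩
  e1=⟨0,1,0⟩ f→⟨1,1⟩ g→⟨1,1⟩ h→⟨1,0⟩ k→⟨1,0,0⟩
  e2=⟨0,0,1⟩ f→⟨0,1⟩ g→⟨1,0⟩ h→⟨1,0⟩ k→⟨1,0,0⟩
result: [0 1 1; 0 0 0; 0 0 0]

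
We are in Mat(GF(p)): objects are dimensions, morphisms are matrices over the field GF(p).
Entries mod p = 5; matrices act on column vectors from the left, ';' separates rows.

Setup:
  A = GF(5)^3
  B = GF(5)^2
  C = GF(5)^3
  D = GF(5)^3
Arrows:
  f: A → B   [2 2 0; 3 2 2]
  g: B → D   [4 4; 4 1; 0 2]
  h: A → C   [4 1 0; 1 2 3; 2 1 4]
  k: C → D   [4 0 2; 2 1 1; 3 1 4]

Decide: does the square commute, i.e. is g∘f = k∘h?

Answer: COMMUTES

Work:
1) trace f;g:
  e0=⟨1,0,0⟩ f→⟨2,3⟩ g→⟨0,1,1⟩
  e1=⟨0,1,0⟩ f→⟨2,2⟩ g→⟨1,0,4⟩
  e2=⟨0,0,1⟩ f→⟨0,2⟩ g→⟨3,2,4⟩
  composite₁ = [0 1 3; 1 0 2; 1 4 4]
2) trace h;k:
  e0=⟨1,0,0⟩ h→⟨4,1,2⟩ k→⟨0,1,1⟩
  e1=⟨0,1,0⟩ h→⟨1,2,1⟩ k→⟨1,0,4⟩
  e2=⟨0,0,1⟩ h→⟨0,3,4⟩ k→⟨3,2,4⟩
  composite₂ = [0 1 3; 1 0 2; 1 4 4]
Equal? same morphism ✓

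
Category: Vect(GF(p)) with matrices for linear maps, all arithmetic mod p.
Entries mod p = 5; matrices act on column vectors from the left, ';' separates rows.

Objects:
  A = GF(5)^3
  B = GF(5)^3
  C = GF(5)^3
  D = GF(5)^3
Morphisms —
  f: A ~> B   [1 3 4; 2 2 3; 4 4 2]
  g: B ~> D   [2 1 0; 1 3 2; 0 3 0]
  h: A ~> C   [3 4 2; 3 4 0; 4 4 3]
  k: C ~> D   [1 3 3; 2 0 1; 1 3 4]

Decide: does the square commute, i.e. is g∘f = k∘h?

Answer: DOES NOT COMMUTE

Trace:
1) trace f;g:
  e0=(1,0,0) f~>(1,2,4) g~>(4,0,1)
  e1=(0,1,0) f~>(3,2,4) g~>(3,2,1)
  e2=(0,0,1) f~>(4,3,2) g~>(1,2,4)
  ⟦path⟧₁ = [4 3 1; 0 2 2; 1 1 4]
2) trace h;k:
  e0=(1,0,0) h~>(3,3,4) k~>(4,0,3)
  e1=(0,1,0) h~>(4,4,4) k~>(3,2,2)
  e2=(0,0,1) h~>(2,0,3) k~>(1,2,4)
  ⟦path⟧₂ = [4 3 1; 0 2 2; 3 2 4]
Equal? NO — does not commute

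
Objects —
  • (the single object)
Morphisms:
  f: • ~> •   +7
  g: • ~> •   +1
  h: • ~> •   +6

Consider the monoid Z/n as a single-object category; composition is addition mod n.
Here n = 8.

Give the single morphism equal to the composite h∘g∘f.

Answer: +6

Work:
  0 +7≡7 +1≡0 +6≡6  (mod 8)
⟦path⟧: +6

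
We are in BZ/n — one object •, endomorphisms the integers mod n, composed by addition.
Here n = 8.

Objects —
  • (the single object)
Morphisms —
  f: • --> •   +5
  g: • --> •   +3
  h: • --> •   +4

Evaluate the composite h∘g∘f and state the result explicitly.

Answer: +4

Trace:
  0 +5≡5 +3≡0 +4≡4  (mod 8)
result: +4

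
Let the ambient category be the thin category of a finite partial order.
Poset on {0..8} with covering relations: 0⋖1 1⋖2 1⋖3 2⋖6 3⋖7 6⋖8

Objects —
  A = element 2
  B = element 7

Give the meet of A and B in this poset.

Common predecessors of 2,7: {0,1}
  0 <= 1
  1 <= 1
glb = 1

Answer: A∧B = 1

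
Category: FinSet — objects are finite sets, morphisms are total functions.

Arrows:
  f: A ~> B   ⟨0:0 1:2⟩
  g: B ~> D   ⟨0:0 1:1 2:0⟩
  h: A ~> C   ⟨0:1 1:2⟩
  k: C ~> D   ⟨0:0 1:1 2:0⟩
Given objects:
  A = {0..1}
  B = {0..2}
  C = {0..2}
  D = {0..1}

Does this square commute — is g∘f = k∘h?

Answer: DOES NOT COMMUTE

Trace:
1) trace f;g:
  0 f~>0 g~>0
  1 f~>2 g~>0
  result₁ = ⟨0:0 1:0⟩
2) trace h;k:
  0 h~>1 k~>1
  1 h~>2 k~>0
  result₂ = ⟨0:1 1:0⟩
Equal? distinct morphisms ✗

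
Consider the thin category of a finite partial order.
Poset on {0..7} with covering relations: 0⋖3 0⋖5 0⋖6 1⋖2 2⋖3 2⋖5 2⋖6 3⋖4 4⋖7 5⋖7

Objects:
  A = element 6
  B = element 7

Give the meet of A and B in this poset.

Answer: NO MEET EXISTS

Work:
Common predecessors of 6,7: {0,1,2}
  maximal lower bounds 0 and 2 are incomparable: neither 0≤2 nor 2≤0
→ no greatest lower bound exists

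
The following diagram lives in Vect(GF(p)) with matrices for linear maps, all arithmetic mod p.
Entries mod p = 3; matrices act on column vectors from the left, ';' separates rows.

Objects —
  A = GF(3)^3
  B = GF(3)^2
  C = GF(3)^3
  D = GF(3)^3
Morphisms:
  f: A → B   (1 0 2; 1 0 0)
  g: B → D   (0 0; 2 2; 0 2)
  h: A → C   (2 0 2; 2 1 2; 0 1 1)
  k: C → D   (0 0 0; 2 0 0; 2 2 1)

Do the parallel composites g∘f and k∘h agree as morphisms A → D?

Along f;g (path 1):
  e0=(1,0,0) f→(1,1) g→(0,1,2)
  e1=(0,1,0) f→(0,0) g→(0,0,0)
  e2=(0,0,1) f→(2,0) g→(0,1,0)
  composite₁ = (0 0 0; 1 0 1; 2 0 0)
Along h;k (path 2):
  e0=(1,0,0) h→(2,2,0) k→(0,1,2)
  e1=(0,1,0) h→(0,1,1) k→(0,0,0)
  e2=(0,0,1) h→(2,2,1) k→(0,1,0)
  composite₂ = (0 0 0; 1 0 1; 2 0 0)
Equal? equal; square commutes

Answer: COMMUTES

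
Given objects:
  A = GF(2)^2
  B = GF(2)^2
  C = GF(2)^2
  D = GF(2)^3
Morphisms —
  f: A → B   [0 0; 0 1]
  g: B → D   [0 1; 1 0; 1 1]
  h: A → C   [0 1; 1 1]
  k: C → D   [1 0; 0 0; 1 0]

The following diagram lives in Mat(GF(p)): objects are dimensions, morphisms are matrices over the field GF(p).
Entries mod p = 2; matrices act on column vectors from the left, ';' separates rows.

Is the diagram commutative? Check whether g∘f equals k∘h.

Along f;g (path 1):
  e0=(1,0) f→(0,0) g→(0,0,0)
  e1=(0,1) f→(0,1) g→(1,0,1)
  result₁ = [0 1; 0 0; 0 1]
Along h;k (path 2):
  e0=(1,0) h→(0,1) k→(0,0,0)
  e1=(0,1) h→(1,1) k→(1,0,1)
  result₂ = [0 1; 0 0; 0 1]
Equal? same morphism ✓

Answer: COMMUTES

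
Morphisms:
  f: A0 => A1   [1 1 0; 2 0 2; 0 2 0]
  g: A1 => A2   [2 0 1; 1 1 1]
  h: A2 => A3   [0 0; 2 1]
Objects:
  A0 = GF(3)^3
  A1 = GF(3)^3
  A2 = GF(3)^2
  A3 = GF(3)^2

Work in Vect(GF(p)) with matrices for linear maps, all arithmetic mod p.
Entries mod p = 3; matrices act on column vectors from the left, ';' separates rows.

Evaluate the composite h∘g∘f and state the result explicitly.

Answer: [0 0 0; 1 2 2]

Trace:
  e0=[1,0,0] f=>[1,2,0] g=>[2,0] h=>[0,1]
  e1=[0,1,0] f=>[1,0,2] g=>[1,0] h=>[0,2]
  e2=[0,0,1] f=>[0,2,0] g=>[0,2] h=>[0,2]
⟦path⟧: [0 0 0; 1 2 2]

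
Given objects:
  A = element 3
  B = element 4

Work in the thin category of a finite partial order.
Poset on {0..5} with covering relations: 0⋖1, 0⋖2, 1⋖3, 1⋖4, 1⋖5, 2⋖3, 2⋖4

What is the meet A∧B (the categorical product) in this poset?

Answer: NO MEET EXISTS

Derivation:
Common predecessors of 3,4: {0,1,2}
  maximal lower bounds 1 and 2 are incomparable: neither 1≤2 nor 2≤1
→ no greatest lower bound exists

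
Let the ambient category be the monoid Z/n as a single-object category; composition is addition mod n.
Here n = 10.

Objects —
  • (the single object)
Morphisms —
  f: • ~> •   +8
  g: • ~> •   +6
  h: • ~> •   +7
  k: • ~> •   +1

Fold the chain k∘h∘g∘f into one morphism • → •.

  0 +8≡8 +6≡4 +7≡1 +1≡2  (mod 10)
result: +2

Answer: +2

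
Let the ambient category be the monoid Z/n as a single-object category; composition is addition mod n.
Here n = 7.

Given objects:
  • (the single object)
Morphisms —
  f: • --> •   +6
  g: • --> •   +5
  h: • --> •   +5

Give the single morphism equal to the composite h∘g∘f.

Answer: +2

Work:
  0 +6≡6 +5≡4 +5≡2  (mod 7)
result: +2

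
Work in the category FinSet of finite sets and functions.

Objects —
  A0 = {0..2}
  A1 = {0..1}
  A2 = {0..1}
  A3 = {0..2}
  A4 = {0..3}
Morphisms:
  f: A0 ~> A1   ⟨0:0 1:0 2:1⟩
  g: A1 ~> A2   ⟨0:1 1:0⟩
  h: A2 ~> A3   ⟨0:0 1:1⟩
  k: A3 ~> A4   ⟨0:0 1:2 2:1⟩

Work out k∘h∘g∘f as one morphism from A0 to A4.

Answer: ⟨0:2 1:2 2:0⟩

Trace:
  0 f~>0 g~>1 h~>1 k~>2
  1 f~>0 g~>1 h~>1 k~>2
  2 f~>1 g~>0 h~>0 k~>0
composite: ⟨0:2 1:2 2:0⟩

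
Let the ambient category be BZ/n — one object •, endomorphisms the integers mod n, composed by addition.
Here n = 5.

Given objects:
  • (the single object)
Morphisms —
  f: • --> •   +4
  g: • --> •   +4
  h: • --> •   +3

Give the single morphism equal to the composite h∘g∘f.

Answer: +1

Derivation:
  0 +4≡4 +4≡3 +3≡1  (mod 5)
result: +1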